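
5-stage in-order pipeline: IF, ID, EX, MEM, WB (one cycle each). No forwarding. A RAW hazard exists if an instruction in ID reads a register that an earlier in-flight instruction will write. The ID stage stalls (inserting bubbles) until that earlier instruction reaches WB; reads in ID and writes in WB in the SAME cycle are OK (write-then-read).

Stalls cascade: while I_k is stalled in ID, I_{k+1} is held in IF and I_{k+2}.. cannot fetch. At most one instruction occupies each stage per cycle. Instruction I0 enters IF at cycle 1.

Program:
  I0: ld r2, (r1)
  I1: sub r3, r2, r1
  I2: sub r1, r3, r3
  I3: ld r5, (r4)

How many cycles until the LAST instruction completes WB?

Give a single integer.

Answer: 12

Derivation:
I0 ld r2 <- r1: IF@1 ID@2 stall=0 (-) EX@3 MEM@4 WB@5
I1 sub r3 <- r2,r1: IF@2 ID@3 stall=2 (RAW on I0.r2 (WB@5)) EX@6 MEM@7 WB@8
I2 sub r1 <- r3,r3: IF@3 ID@6 stall=2 (RAW on I1.r3 (WB@8)) EX@9 MEM@10 WB@11
I3 ld r5 <- r4: IF@6 ID@9 stall=0 (-) EX@10 MEM@11 WB@12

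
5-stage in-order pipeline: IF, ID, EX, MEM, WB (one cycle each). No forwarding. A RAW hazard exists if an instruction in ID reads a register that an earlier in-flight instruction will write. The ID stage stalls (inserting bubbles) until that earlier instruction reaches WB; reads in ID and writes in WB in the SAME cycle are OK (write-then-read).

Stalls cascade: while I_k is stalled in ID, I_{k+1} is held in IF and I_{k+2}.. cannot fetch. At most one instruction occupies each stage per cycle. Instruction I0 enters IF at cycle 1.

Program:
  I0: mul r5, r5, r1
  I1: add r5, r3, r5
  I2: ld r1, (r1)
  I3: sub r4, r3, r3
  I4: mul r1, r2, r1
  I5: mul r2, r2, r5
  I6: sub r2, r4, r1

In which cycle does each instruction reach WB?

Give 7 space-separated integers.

Answer: 5 8 9 10 12 13 15

Derivation:
I0 mul r5 <- r5,r1: IF@1 ID@2 stall=0 (-) EX@3 MEM@4 WB@5
I1 add r5 <- r3,r5: IF@2 ID@3 stall=2 (RAW on I0.r5 (WB@5)) EX@6 MEM@7 WB@8
I2 ld r1 <- r1: IF@3 ID@6 stall=0 (-) EX@7 MEM@8 WB@9
I3 sub r4 <- r3,r3: IF@6 ID@7 stall=0 (-) EX@8 MEM@9 WB@10
I4 mul r1 <- r2,r1: IF@7 ID@8 stall=1 (RAW on I2.r1 (WB@9)) EX@10 MEM@11 WB@12
I5 mul r2 <- r2,r5: IF@8 ID@10 stall=0 (-) EX@11 MEM@12 WB@13
I6 sub r2 <- r4,r1: IF@10 ID@11 stall=1 (RAW on I4.r1 (WB@12)) EX@13 MEM@14 WB@15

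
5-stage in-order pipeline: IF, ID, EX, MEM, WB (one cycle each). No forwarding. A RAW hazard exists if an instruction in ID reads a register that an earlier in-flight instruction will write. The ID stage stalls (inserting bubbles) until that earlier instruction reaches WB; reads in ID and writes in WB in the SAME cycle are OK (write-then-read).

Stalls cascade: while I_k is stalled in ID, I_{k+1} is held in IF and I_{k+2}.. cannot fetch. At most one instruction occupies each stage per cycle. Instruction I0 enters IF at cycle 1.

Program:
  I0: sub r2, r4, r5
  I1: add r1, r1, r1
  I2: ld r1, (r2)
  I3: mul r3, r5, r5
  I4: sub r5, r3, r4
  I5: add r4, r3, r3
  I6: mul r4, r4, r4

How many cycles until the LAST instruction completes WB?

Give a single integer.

Answer: 16

Derivation:
I0 sub r2 <- r4,r5: IF@1 ID@2 stall=0 (-) EX@3 MEM@4 WB@5
I1 add r1 <- r1,r1: IF@2 ID@3 stall=0 (-) EX@4 MEM@5 WB@6
I2 ld r1 <- r2: IF@3 ID@4 stall=1 (RAW on I0.r2 (WB@5)) EX@6 MEM@7 WB@8
I3 mul r3 <- r5,r5: IF@4 ID@6 stall=0 (-) EX@7 MEM@8 WB@9
I4 sub r5 <- r3,r4: IF@6 ID@7 stall=2 (RAW on I3.r3 (WB@9)) EX@10 MEM@11 WB@12
I5 add r4 <- r3,r3: IF@7 ID@10 stall=0 (-) EX@11 MEM@12 WB@13
I6 mul r4 <- r4,r4: IF@10 ID@11 stall=2 (RAW on I5.r4 (WB@13)) EX@14 MEM@15 WB@16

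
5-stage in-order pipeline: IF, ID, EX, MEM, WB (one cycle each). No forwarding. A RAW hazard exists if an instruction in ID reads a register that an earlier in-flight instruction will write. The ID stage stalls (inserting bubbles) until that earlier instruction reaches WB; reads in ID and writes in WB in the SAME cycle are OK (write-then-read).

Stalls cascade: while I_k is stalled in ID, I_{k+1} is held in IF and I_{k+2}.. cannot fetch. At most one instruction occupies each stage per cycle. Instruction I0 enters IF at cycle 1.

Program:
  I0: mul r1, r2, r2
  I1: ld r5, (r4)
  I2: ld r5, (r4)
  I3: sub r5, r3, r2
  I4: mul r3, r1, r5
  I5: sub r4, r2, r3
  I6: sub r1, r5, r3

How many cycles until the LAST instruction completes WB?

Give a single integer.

Answer: 15

Derivation:
I0 mul r1 <- r2,r2: IF@1 ID@2 stall=0 (-) EX@3 MEM@4 WB@5
I1 ld r5 <- r4: IF@2 ID@3 stall=0 (-) EX@4 MEM@5 WB@6
I2 ld r5 <- r4: IF@3 ID@4 stall=0 (-) EX@5 MEM@6 WB@7
I3 sub r5 <- r3,r2: IF@4 ID@5 stall=0 (-) EX@6 MEM@7 WB@8
I4 mul r3 <- r1,r5: IF@5 ID@6 stall=2 (RAW on I3.r5 (WB@8)) EX@9 MEM@10 WB@11
I5 sub r4 <- r2,r3: IF@6 ID@9 stall=2 (RAW on I4.r3 (WB@11)) EX@12 MEM@13 WB@14
I6 sub r1 <- r5,r3: IF@9 ID@12 stall=0 (-) EX@13 MEM@14 WB@15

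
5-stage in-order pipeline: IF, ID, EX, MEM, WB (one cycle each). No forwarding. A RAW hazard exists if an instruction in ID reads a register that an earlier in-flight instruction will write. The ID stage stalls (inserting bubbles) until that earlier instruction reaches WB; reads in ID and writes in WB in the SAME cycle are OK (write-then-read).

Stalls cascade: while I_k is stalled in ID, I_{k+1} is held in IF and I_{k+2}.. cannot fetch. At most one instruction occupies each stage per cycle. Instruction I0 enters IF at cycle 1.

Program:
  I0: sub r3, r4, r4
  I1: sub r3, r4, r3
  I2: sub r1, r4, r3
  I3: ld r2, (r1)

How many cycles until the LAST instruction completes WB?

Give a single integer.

I0 sub r3 <- r4,r4: IF@1 ID@2 stall=0 (-) EX@3 MEM@4 WB@5
I1 sub r3 <- r4,r3: IF@2 ID@3 stall=2 (RAW on I0.r3 (WB@5)) EX@6 MEM@7 WB@8
I2 sub r1 <- r4,r3: IF@3 ID@6 stall=2 (RAW on I1.r3 (WB@8)) EX@9 MEM@10 WB@11
I3 ld r2 <- r1: IF@6 ID@9 stall=2 (RAW on I2.r1 (WB@11)) EX@12 MEM@13 WB@14

Answer: 14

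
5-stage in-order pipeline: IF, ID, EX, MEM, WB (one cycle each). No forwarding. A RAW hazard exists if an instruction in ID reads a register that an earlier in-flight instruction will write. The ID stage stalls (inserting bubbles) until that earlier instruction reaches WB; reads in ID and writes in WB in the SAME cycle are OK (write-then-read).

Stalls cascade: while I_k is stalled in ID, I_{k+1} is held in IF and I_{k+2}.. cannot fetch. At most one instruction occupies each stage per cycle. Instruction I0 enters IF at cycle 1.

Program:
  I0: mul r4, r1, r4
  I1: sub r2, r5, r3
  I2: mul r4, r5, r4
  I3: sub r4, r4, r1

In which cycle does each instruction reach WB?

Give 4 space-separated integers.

Answer: 5 6 8 11

Derivation:
I0 mul r4 <- r1,r4: IF@1 ID@2 stall=0 (-) EX@3 MEM@4 WB@5
I1 sub r2 <- r5,r3: IF@2 ID@3 stall=0 (-) EX@4 MEM@5 WB@6
I2 mul r4 <- r5,r4: IF@3 ID@4 stall=1 (RAW on I0.r4 (WB@5)) EX@6 MEM@7 WB@8
I3 sub r4 <- r4,r1: IF@4 ID@6 stall=2 (RAW on I2.r4 (WB@8)) EX@9 MEM@10 WB@11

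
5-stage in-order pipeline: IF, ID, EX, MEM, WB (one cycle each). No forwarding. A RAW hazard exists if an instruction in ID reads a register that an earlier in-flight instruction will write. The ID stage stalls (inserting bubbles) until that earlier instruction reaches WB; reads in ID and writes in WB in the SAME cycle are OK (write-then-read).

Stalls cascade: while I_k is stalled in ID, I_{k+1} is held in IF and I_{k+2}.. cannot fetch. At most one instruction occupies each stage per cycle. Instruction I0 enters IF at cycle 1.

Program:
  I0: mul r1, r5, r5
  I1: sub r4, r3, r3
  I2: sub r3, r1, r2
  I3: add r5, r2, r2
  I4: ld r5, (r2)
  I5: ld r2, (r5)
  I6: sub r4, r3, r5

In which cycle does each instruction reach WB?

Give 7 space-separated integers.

Answer: 5 6 8 9 10 13 14

Derivation:
I0 mul r1 <- r5,r5: IF@1 ID@2 stall=0 (-) EX@3 MEM@4 WB@5
I1 sub r4 <- r3,r3: IF@2 ID@3 stall=0 (-) EX@4 MEM@5 WB@6
I2 sub r3 <- r1,r2: IF@3 ID@4 stall=1 (RAW on I0.r1 (WB@5)) EX@6 MEM@7 WB@8
I3 add r5 <- r2,r2: IF@4 ID@6 stall=0 (-) EX@7 MEM@8 WB@9
I4 ld r5 <- r2: IF@6 ID@7 stall=0 (-) EX@8 MEM@9 WB@10
I5 ld r2 <- r5: IF@7 ID@8 stall=2 (RAW on I4.r5 (WB@10)) EX@11 MEM@12 WB@13
I6 sub r4 <- r3,r5: IF@8 ID@11 stall=0 (-) EX@12 MEM@13 WB@14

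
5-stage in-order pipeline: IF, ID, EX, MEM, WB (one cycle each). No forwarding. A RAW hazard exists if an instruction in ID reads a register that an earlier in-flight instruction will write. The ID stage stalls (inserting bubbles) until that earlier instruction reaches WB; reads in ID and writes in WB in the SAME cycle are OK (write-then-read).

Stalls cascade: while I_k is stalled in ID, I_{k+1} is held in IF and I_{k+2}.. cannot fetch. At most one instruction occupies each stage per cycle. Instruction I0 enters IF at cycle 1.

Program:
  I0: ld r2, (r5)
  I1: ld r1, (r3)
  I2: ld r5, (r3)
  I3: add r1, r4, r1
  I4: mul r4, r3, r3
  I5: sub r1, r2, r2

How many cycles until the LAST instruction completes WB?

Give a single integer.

Answer: 11

Derivation:
I0 ld r2 <- r5: IF@1 ID@2 stall=0 (-) EX@3 MEM@4 WB@5
I1 ld r1 <- r3: IF@2 ID@3 stall=0 (-) EX@4 MEM@5 WB@6
I2 ld r5 <- r3: IF@3 ID@4 stall=0 (-) EX@5 MEM@6 WB@7
I3 add r1 <- r4,r1: IF@4 ID@5 stall=1 (RAW on I1.r1 (WB@6)) EX@7 MEM@8 WB@9
I4 mul r4 <- r3,r3: IF@5 ID@7 stall=0 (-) EX@8 MEM@9 WB@10
I5 sub r1 <- r2,r2: IF@7 ID@8 stall=0 (-) EX@9 MEM@10 WB@11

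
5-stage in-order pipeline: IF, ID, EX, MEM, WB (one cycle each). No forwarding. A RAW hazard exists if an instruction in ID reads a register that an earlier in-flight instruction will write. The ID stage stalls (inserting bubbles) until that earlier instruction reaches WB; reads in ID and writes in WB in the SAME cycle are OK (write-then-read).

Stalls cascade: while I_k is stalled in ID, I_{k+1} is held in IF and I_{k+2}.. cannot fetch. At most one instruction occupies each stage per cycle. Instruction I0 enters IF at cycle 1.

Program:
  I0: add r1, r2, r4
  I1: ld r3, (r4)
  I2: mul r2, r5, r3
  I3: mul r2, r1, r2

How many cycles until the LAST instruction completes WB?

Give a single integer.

I0 add r1 <- r2,r4: IF@1 ID@2 stall=0 (-) EX@3 MEM@4 WB@5
I1 ld r3 <- r4: IF@2 ID@3 stall=0 (-) EX@4 MEM@5 WB@6
I2 mul r2 <- r5,r3: IF@3 ID@4 stall=2 (RAW on I1.r3 (WB@6)) EX@7 MEM@8 WB@9
I3 mul r2 <- r1,r2: IF@4 ID@7 stall=2 (RAW on I2.r2 (WB@9)) EX@10 MEM@11 WB@12

Answer: 12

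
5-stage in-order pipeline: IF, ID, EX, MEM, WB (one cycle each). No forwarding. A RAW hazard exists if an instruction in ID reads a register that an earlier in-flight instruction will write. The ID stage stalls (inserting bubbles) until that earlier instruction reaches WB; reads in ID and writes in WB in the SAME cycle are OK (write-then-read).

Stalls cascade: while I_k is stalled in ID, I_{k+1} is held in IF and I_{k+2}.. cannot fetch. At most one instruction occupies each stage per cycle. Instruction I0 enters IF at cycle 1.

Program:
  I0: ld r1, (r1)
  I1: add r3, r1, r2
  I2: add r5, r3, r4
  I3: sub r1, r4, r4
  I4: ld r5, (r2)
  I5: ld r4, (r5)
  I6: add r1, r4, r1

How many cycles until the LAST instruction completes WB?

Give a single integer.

Answer: 19

Derivation:
I0 ld r1 <- r1: IF@1 ID@2 stall=0 (-) EX@3 MEM@4 WB@5
I1 add r3 <- r1,r2: IF@2 ID@3 stall=2 (RAW on I0.r1 (WB@5)) EX@6 MEM@7 WB@8
I2 add r5 <- r3,r4: IF@3 ID@6 stall=2 (RAW on I1.r3 (WB@8)) EX@9 MEM@10 WB@11
I3 sub r1 <- r4,r4: IF@6 ID@9 stall=0 (-) EX@10 MEM@11 WB@12
I4 ld r5 <- r2: IF@9 ID@10 stall=0 (-) EX@11 MEM@12 WB@13
I5 ld r4 <- r5: IF@10 ID@11 stall=2 (RAW on I4.r5 (WB@13)) EX@14 MEM@15 WB@16
I6 add r1 <- r4,r1: IF@11 ID@14 stall=2 (RAW on I5.r4 (WB@16)) EX@17 MEM@18 WB@19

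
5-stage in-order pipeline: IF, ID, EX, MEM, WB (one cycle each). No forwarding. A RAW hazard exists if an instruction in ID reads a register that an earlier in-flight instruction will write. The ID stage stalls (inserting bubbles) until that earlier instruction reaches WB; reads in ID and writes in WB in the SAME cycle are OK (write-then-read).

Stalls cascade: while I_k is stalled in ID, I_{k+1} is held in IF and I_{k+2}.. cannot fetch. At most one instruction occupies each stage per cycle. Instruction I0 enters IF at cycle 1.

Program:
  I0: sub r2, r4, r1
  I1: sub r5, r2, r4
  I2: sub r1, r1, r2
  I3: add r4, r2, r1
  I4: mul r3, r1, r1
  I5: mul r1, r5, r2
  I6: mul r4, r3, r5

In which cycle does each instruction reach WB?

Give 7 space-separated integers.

I0 sub r2 <- r4,r1: IF@1 ID@2 stall=0 (-) EX@3 MEM@4 WB@5
I1 sub r5 <- r2,r4: IF@2 ID@3 stall=2 (RAW on I0.r2 (WB@5)) EX@6 MEM@7 WB@8
I2 sub r1 <- r1,r2: IF@3 ID@6 stall=0 (-) EX@7 MEM@8 WB@9
I3 add r4 <- r2,r1: IF@6 ID@7 stall=2 (RAW on I2.r1 (WB@9)) EX@10 MEM@11 WB@12
I4 mul r3 <- r1,r1: IF@7 ID@10 stall=0 (-) EX@11 MEM@12 WB@13
I5 mul r1 <- r5,r2: IF@10 ID@11 stall=0 (-) EX@12 MEM@13 WB@14
I6 mul r4 <- r3,r5: IF@11 ID@12 stall=1 (RAW on I4.r3 (WB@13)) EX@14 MEM@15 WB@16

Answer: 5 8 9 12 13 14 16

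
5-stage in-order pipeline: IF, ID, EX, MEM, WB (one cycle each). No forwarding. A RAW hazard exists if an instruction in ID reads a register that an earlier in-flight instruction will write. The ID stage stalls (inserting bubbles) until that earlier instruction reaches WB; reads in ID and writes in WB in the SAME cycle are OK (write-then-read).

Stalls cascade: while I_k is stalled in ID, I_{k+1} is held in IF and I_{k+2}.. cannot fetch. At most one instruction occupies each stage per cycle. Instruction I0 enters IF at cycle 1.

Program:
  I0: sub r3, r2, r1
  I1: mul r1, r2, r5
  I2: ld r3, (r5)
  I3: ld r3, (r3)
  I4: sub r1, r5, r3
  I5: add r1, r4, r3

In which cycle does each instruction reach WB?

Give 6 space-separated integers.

I0 sub r3 <- r2,r1: IF@1 ID@2 stall=0 (-) EX@3 MEM@4 WB@5
I1 mul r1 <- r2,r5: IF@2 ID@3 stall=0 (-) EX@4 MEM@5 WB@6
I2 ld r3 <- r5: IF@3 ID@4 stall=0 (-) EX@5 MEM@6 WB@7
I3 ld r3 <- r3: IF@4 ID@5 stall=2 (RAW on I2.r3 (WB@7)) EX@8 MEM@9 WB@10
I4 sub r1 <- r5,r3: IF@5 ID@8 stall=2 (RAW on I3.r3 (WB@10)) EX@11 MEM@12 WB@13
I5 add r1 <- r4,r3: IF@8 ID@11 stall=0 (-) EX@12 MEM@13 WB@14

Answer: 5 6 7 10 13 14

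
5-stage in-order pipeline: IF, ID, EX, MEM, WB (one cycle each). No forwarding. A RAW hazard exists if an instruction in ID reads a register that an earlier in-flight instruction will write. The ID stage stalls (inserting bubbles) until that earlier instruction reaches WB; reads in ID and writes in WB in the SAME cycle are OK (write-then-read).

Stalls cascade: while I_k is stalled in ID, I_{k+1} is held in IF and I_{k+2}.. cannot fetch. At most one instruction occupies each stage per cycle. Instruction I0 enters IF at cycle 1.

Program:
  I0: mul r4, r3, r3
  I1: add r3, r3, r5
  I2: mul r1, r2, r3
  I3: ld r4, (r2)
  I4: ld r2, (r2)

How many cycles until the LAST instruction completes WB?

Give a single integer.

Answer: 11

Derivation:
I0 mul r4 <- r3,r3: IF@1 ID@2 stall=0 (-) EX@3 MEM@4 WB@5
I1 add r3 <- r3,r5: IF@2 ID@3 stall=0 (-) EX@4 MEM@5 WB@6
I2 mul r1 <- r2,r3: IF@3 ID@4 stall=2 (RAW on I1.r3 (WB@6)) EX@7 MEM@8 WB@9
I3 ld r4 <- r2: IF@4 ID@7 stall=0 (-) EX@8 MEM@9 WB@10
I4 ld r2 <- r2: IF@7 ID@8 stall=0 (-) EX@9 MEM@10 WB@11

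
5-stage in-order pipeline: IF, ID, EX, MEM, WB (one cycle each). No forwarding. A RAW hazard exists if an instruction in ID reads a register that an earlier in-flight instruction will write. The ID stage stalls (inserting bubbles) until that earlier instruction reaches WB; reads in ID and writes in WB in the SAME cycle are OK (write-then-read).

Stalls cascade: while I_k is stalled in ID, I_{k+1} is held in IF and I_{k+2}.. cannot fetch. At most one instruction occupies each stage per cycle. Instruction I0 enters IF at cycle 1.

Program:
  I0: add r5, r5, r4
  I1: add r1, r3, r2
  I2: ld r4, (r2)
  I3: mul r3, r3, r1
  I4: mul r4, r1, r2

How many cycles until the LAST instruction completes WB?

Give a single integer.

I0 add r5 <- r5,r4: IF@1 ID@2 stall=0 (-) EX@3 MEM@4 WB@5
I1 add r1 <- r3,r2: IF@2 ID@3 stall=0 (-) EX@4 MEM@5 WB@6
I2 ld r4 <- r2: IF@3 ID@4 stall=0 (-) EX@5 MEM@6 WB@7
I3 mul r3 <- r3,r1: IF@4 ID@5 stall=1 (RAW on I1.r1 (WB@6)) EX@7 MEM@8 WB@9
I4 mul r4 <- r1,r2: IF@5 ID@7 stall=0 (-) EX@8 MEM@9 WB@10

Answer: 10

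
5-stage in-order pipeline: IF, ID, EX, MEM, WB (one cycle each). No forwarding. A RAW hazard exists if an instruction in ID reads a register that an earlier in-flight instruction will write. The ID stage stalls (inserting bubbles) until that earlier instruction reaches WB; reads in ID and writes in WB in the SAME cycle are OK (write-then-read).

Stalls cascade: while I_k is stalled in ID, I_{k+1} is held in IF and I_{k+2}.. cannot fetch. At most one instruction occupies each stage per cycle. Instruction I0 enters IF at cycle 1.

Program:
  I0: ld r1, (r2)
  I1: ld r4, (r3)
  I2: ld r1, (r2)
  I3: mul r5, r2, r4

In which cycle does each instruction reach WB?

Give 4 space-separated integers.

I0 ld r1 <- r2: IF@1 ID@2 stall=0 (-) EX@3 MEM@4 WB@5
I1 ld r4 <- r3: IF@2 ID@3 stall=0 (-) EX@4 MEM@5 WB@6
I2 ld r1 <- r2: IF@3 ID@4 stall=0 (-) EX@5 MEM@6 WB@7
I3 mul r5 <- r2,r4: IF@4 ID@5 stall=1 (RAW on I1.r4 (WB@6)) EX@7 MEM@8 WB@9

Answer: 5 6 7 9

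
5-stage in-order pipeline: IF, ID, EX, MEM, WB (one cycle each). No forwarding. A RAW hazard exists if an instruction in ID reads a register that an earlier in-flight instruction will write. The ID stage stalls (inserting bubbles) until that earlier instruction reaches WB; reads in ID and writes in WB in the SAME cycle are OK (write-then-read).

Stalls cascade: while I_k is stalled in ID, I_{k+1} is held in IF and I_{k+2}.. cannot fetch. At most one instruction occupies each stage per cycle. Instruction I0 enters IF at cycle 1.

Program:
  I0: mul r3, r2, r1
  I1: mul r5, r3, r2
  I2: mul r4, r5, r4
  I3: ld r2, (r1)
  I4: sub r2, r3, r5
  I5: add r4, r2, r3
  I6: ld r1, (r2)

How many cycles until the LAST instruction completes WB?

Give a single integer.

I0 mul r3 <- r2,r1: IF@1 ID@2 stall=0 (-) EX@3 MEM@4 WB@5
I1 mul r5 <- r3,r2: IF@2 ID@3 stall=2 (RAW on I0.r3 (WB@5)) EX@6 MEM@7 WB@8
I2 mul r4 <- r5,r4: IF@3 ID@6 stall=2 (RAW on I1.r5 (WB@8)) EX@9 MEM@10 WB@11
I3 ld r2 <- r1: IF@6 ID@9 stall=0 (-) EX@10 MEM@11 WB@12
I4 sub r2 <- r3,r5: IF@9 ID@10 stall=0 (-) EX@11 MEM@12 WB@13
I5 add r4 <- r2,r3: IF@10 ID@11 stall=2 (RAW on I4.r2 (WB@13)) EX@14 MEM@15 WB@16
I6 ld r1 <- r2: IF@11 ID@14 stall=0 (-) EX@15 MEM@16 WB@17

Answer: 17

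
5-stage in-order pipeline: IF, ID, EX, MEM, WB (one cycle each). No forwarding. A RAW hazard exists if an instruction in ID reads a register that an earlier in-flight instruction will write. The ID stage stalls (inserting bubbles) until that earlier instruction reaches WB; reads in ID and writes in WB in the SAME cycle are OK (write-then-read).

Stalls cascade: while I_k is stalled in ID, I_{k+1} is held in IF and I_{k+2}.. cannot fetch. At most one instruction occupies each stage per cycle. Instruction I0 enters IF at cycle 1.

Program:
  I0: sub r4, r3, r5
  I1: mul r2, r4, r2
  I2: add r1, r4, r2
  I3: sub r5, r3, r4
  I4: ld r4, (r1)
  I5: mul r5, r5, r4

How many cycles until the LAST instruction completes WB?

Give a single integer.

Answer: 17

Derivation:
I0 sub r4 <- r3,r5: IF@1 ID@2 stall=0 (-) EX@3 MEM@4 WB@5
I1 mul r2 <- r4,r2: IF@2 ID@3 stall=2 (RAW on I0.r4 (WB@5)) EX@6 MEM@7 WB@8
I2 add r1 <- r4,r2: IF@3 ID@6 stall=2 (RAW on I1.r2 (WB@8)) EX@9 MEM@10 WB@11
I3 sub r5 <- r3,r4: IF@6 ID@9 stall=0 (-) EX@10 MEM@11 WB@12
I4 ld r4 <- r1: IF@9 ID@10 stall=1 (RAW on I2.r1 (WB@11)) EX@12 MEM@13 WB@14
I5 mul r5 <- r5,r4: IF@10 ID@12 stall=2 (RAW on I4.r4 (WB@14)) EX@15 MEM@16 WB@17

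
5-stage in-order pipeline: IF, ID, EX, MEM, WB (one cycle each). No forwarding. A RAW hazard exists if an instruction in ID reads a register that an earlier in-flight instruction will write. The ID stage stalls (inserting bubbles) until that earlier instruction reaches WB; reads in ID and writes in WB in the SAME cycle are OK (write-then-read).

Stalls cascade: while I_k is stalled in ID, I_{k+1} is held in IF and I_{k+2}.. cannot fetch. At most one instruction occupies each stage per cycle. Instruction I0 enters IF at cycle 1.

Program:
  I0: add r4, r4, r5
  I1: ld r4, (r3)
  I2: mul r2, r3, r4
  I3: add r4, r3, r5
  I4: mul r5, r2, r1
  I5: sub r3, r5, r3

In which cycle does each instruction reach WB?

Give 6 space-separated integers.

Answer: 5 6 9 10 12 15

Derivation:
I0 add r4 <- r4,r5: IF@1 ID@2 stall=0 (-) EX@3 MEM@4 WB@5
I1 ld r4 <- r3: IF@2 ID@3 stall=0 (-) EX@4 MEM@5 WB@6
I2 mul r2 <- r3,r4: IF@3 ID@4 stall=2 (RAW on I1.r4 (WB@6)) EX@7 MEM@8 WB@9
I3 add r4 <- r3,r5: IF@4 ID@7 stall=0 (-) EX@8 MEM@9 WB@10
I4 mul r5 <- r2,r1: IF@7 ID@8 stall=1 (RAW on I2.r2 (WB@9)) EX@10 MEM@11 WB@12
I5 sub r3 <- r5,r3: IF@8 ID@10 stall=2 (RAW on I4.r5 (WB@12)) EX@13 MEM@14 WB@15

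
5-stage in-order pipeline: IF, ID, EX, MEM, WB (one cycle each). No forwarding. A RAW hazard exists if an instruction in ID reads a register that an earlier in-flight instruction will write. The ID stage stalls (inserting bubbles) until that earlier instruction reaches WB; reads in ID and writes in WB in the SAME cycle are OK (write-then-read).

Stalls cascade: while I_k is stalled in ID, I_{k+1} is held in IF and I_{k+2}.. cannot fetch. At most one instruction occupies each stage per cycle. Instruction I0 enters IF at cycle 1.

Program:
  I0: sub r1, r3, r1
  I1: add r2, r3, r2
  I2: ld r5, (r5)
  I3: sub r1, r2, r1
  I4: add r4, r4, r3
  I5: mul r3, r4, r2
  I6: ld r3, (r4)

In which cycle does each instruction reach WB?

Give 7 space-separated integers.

I0 sub r1 <- r3,r1: IF@1 ID@2 stall=0 (-) EX@3 MEM@4 WB@5
I1 add r2 <- r3,r2: IF@2 ID@3 stall=0 (-) EX@4 MEM@5 WB@6
I2 ld r5 <- r5: IF@3 ID@4 stall=0 (-) EX@5 MEM@6 WB@7
I3 sub r1 <- r2,r1: IF@4 ID@5 stall=1 (RAW on I1.r2 (WB@6)) EX@7 MEM@8 WB@9
I4 add r4 <- r4,r3: IF@5 ID@7 stall=0 (-) EX@8 MEM@9 WB@10
I5 mul r3 <- r4,r2: IF@7 ID@8 stall=2 (RAW on I4.r4 (WB@10)) EX@11 MEM@12 WB@13
I6 ld r3 <- r4: IF@8 ID@11 stall=0 (-) EX@12 MEM@13 WB@14

Answer: 5 6 7 9 10 13 14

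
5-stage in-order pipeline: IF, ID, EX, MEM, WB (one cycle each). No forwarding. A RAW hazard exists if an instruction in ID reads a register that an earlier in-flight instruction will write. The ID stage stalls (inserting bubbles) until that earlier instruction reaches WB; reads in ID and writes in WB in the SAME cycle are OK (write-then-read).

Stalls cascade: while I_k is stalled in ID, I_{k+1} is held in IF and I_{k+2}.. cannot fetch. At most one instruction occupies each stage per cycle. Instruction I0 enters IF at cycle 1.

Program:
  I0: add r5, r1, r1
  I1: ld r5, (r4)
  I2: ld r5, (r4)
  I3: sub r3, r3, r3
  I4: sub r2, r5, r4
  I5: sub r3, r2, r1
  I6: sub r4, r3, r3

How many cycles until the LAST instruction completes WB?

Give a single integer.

Answer: 16

Derivation:
I0 add r5 <- r1,r1: IF@1 ID@2 stall=0 (-) EX@3 MEM@4 WB@5
I1 ld r5 <- r4: IF@2 ID@3 stall=0 (-) EX@4 MEM@5 WB@6
I2 ld r5 <- r4: IF@3 ID@4 stall=0 (-) EX@5 MEM@6 WB@7
I3 sub r3 <- r3,r3: IF@4 ID@5 stall=0 (-) EX@6 MEM@7 WB@8
I4 sub r2 <- r5,r4: IF@5 ID@6 stall=1 (RAW on I2.r5 (WB@7)) EX@8 MEM@9 WB@10
I5 sub r3 <- r2,r1: IF@6 ID@8 stall=2 (RAW on I4.r2 (WB@10)) EX@11 MEM@12 WB@13
I6 sub r4 <- r3,r3: IF@8 ID@11 stall=2 (RAW on I5.r3 (WB@13)) EX@14 MEM@15 WB@16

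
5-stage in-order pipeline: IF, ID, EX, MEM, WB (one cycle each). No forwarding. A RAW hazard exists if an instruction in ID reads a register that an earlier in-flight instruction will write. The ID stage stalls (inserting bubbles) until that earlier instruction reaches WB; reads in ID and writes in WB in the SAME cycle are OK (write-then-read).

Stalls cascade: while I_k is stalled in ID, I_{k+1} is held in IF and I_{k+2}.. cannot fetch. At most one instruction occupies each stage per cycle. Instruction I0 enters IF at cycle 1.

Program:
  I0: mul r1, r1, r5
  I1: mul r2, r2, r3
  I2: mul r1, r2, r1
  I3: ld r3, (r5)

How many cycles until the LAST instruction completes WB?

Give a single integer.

Answer: 10

Derivation:
I0 mul r1 <- r1,r5: IF@1 ID@2 stall=0 (-) EX@3 MEM@4 WB@5
I1 mul r2 <- r2,r3: IF@2 ID@3 stall=0 (-) EX@4 MEM@5 WB@6
I2 mul r1 <- r2,r1: IF@3 ID@4 stall=2 (RAW on I1.r2 (WB@6)) EX@7 MEM@8 WB@9
I3 ld r3 <- r5: IF@4 ID@7 stall=0 (-) EX@8 MEM@9 WB@10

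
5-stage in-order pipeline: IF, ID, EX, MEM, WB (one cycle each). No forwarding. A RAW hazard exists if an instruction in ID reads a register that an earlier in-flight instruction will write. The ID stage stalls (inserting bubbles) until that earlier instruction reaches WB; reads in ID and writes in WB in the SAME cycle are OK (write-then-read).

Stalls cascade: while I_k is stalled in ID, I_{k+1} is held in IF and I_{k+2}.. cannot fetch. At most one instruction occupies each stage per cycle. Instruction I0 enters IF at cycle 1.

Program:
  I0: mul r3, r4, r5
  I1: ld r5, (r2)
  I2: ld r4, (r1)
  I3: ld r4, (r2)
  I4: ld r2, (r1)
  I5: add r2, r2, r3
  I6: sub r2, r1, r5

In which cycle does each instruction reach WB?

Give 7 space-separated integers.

Answer: 5 6 7 8 9 12 13

Derivation:
I0 mul r3 <- r4,r5: IF@1 ID@2 stall=0 (-) EX@3 MEM@4 WB@5
I1 ld r5 <- r2: IF@2 ID@3 stall=0 (-) EX@4 MEM@5 WB@6
I2 ld r4 <- r1: IF@3 ID@4 stall=0 (-) EX@5 MEM@6 WB@7
I3 ld r4 <- r2: IF@4 ID@5 stall=0 (-) EX@6 MEM@7 WB@8
I4 ld r2 <- r1: IF@5 ID@6 stall=0 (-) EX@7 MEM@8 WB@9
I5 add r2 <- r2,r3: IF@6 ID@7 stall=2 (RAW on I4.r2 (WB@9)) EX@10 MEM@11 WB@12
I6 sub r2 <- r1,r5: IF@7 ID@10 stall=0 (-) EX@11 MEM@12 WB@13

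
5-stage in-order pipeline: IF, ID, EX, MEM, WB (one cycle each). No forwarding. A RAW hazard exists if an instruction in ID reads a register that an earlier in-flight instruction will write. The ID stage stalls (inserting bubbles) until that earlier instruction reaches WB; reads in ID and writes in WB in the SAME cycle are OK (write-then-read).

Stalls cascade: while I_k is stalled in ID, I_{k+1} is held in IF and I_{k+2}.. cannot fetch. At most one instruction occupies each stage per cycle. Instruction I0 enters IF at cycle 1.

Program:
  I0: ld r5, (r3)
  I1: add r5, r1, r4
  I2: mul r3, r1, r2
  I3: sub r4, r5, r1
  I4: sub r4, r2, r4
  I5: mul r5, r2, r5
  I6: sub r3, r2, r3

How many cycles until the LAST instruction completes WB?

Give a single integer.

Answer: 14

Derivation:
I0 ld r5 <- r3: IF@1 ID@2 stall=0 (-) EX@3 MEM@4 WB@5
I1 add r5 <- r1,r4: IF@2 ID@3 stall=0 (-) EX@4 MEM@5 WB@6
I2 mul r3 <- r1,r2: IF@3 ID@4 stall=0 (-) EX@5 MEM@6 WB@7
I3 sub r4 <- r5,r1: IF@4 ID@5 stall=1 (RAW on I1.r5 (WB@6)) EX@7 MEM@8 WB@9
I4 sub r4 <- r2,r4: IF@5 ID@7 stall=2 (RAW on I3.r4 (WB@9)) EX@10 MEM@11 WB@12
I5 mul r5 <- r2,r5: IF@7 ID@10 stall=0 (-) EX@11 MEM@12 WB@13
I6 sub r3 <- r2,r3: IF@10 ID@11 stall=0 (-) EX@12 MEM@13 WB@14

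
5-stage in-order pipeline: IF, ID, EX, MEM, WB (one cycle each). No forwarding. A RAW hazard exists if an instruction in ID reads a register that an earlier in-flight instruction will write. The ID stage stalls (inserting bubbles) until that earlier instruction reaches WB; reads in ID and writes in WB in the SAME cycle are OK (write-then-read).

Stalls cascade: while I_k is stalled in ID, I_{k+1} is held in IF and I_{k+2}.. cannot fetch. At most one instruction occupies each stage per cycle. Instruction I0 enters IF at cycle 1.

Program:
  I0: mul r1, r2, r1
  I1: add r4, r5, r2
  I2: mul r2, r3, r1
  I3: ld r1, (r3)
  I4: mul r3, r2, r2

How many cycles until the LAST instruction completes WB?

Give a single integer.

I0 mul r1 <- r2,r1: IF@1 ID@2 stall=0 (-) EX@3 MEM@4 WB@5
I1 add r4 <- r5,r2: IF@2 ID@3 stall=0 (-) EX@4 MEM@5 WB@6
I2 mul r2 <- r3,r1: IF@3 ID@4 stall=1 (RAW on I0.r1 (WB@5)) EX@6 MEM@7 WB@8
I3 ld r1 <- r3: IF@4 ID@6 stall=0 (-) EX@7 MEM@8 WB@9
I4 mul r3 <- r2,r2: IF@6 ID@7 stall=1 (RAW on I2.r2 (WB@8)) EX@9 MEM@10 WB@11

Answer: 11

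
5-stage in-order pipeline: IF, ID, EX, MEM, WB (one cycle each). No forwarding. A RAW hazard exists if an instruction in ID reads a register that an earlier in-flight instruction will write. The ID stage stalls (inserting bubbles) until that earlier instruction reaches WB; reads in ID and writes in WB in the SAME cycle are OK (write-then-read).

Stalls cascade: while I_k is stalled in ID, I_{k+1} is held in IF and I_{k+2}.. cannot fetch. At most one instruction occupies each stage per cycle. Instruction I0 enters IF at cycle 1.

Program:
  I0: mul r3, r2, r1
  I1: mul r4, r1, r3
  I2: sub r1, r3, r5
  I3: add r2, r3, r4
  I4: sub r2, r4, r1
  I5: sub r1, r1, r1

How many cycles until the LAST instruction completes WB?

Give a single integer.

Answer: 13

Derivation:
I0 mul r3 <- r2,r1: IF@1 ID@2 stall=0 (-) EX@3 MEM@4 WB@5
I1 mul r4 <- r1,r3: IF@2 ID@3 stall=2 (RAW on I0.r3 (WB@5)) EX@6 MEM@7 WB@8
I2 sub r1 <- r3,r5: IF@3 ID@6 stall=0 (-) EX@7 MEM@8 WB@9
I3 add r2 <- r3,r4: IF@6 ID@7 stall=1 (RAW on I1.r4 (WB@8)) EX@9 MEM@10 WB@11
I4 sub r2 <- r4,r1: IF@7 ID@9 stall=0 (-) EX@10 MEM@11 WB@12
I5 sub r1 <- r1,r1: IF@9 ID@10 stall=0 (-) EX@11 MEM@12 WB@13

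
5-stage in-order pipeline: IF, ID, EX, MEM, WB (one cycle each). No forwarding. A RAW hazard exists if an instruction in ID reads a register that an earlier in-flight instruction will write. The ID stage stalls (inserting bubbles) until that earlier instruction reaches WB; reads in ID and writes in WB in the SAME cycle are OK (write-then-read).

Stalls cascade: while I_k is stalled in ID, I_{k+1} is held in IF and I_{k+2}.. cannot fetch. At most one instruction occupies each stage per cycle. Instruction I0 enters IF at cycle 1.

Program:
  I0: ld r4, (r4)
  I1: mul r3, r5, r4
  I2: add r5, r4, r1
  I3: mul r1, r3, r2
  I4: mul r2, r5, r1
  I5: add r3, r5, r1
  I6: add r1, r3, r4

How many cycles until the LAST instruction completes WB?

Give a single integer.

I0 ld r4 <- r4: IF@1 ID@2 stall=0 (-) EX@3 MEM@4 WB@5
I1 mul r3 <- r5,r4: IF@2 ID@3 stall=2 (RAW on I0.r4 (WB@5)) EX@6 MEM@7 WB@8
I2 add r5 <- r4,r1: IF@3 ID@6 stall=0 (-) EX@7 MEM@8 WB@9
I3 mul r1 <- r3,r2: IF@6 ID@7 stall=1 (RAW on I1.r3 (WB@8)) EX@9 MEM@10 WB@11
I4 mul r2 <- r5,r1: IF@7 ID@9 stall=2 (RAW on I3.r1 (WB@11)) EX@12 MEM@13 WB@14
I5 add r3 <- r5,r1: IF@9 ID@12 stall=0 (-) EX@13 MEM@14 WB@15
I6 add r1 <- r3,r4: IF@12 ID@13 stall=2 (RAW on I5.r3 (WB@15)) EX@16 MEM@17 WB@18

Answer: 18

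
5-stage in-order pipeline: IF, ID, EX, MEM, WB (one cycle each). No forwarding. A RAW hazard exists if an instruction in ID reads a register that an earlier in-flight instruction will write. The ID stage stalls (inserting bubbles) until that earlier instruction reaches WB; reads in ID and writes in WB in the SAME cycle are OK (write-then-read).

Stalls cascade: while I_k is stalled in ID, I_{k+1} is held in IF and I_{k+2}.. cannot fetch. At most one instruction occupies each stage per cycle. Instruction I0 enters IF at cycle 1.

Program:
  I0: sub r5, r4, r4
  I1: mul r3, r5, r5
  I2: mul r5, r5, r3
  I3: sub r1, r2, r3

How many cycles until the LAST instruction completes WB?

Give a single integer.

Answer: 12

Derivation:
I0 sub r5 <- r4,r4: IF@1 ID@2 stall=0 (-) EX@3 MEM@4 WB@5
I1 mul r3 <- r5,r5: IF@2 ID@3 stall=2 (RAW on I0.r5 (WB@5)) EX@6 MEM@7 WB@8
I2 mul r5 <- r5,r3: IF@3 ID@6 stall=2 (RAW on I1.r3 (WB@8)) EX@9 MEM@10 WB@11
I3 sub r1 <- r2,r3: IF@6 ID@9 stall=0 (-) EX@10 MEM@11 WB@12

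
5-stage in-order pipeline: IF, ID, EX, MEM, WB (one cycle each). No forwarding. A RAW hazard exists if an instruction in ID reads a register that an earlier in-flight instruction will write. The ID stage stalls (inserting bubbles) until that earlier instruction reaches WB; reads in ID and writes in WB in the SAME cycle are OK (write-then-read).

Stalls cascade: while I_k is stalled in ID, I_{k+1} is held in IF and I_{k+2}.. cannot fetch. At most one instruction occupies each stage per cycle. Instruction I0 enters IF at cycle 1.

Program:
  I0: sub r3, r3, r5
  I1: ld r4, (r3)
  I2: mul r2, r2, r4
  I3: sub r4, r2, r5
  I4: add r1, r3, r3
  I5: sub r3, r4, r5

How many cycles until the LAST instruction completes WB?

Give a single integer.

Answer: 17

Derivation:
I0 sub r3 <- r3,r5: IF@1 ID@2 stall=0 (-) EX@3 MEM@4 WB@5
I1 ld r4 <- r3: IF@2 ID@3 stall=2 (RAW on I0.r3 (WB@5)) EX@6 MEM@7 WB@8
I2 mul r2 <- r2,r4: IF@3 ID@6 stall=2 (RAW on I1.r4 (WB@8)) EX@9 MEM@10 WB@11
I3 sub r4 <- r2,r5: IF@6 ID@9 stall=2 (RAW on I2.r2 (WB@11)) EX@12 MEM@13 WB@14
I4 add r1 <- r3,r3: IF@9 ID@12 stall=0 (-) EX@13 MEM@14 WB@15
I5 sub r3 <- r4,r5: IF@12 ID@13 stall=1 (RAW on I3.r4 (WB@14)) EX@15 MEM@16 WB@17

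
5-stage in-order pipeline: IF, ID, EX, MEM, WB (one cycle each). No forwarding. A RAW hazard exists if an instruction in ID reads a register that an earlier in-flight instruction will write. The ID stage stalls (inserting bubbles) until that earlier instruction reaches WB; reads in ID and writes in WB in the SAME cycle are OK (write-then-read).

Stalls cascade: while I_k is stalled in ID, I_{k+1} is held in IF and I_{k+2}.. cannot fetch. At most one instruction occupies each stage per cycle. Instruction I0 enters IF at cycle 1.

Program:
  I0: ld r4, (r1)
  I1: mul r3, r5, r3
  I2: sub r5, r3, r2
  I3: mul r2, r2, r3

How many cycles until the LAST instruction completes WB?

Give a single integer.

I0 ld r4 <- r1: IF@1 ID@2 stall=0 (-) EX@3 MEM@4 WB@5
I1 mul r3 <- r5,r3: IF@2 ID@3 stall=0 (-) EX@4 MEM@5 WB@6
I2 sub r5 <- r3,r2: IF@3 ID@4 stall=2 (RAW on I1.r3 (WB@6)) EX@7 MEM@8 WB@9
I3 mul r2 <- r2,r3: IF@4 ID@7 stall=0 (-) EX@8 MEM@9 WB@10

Answer: 10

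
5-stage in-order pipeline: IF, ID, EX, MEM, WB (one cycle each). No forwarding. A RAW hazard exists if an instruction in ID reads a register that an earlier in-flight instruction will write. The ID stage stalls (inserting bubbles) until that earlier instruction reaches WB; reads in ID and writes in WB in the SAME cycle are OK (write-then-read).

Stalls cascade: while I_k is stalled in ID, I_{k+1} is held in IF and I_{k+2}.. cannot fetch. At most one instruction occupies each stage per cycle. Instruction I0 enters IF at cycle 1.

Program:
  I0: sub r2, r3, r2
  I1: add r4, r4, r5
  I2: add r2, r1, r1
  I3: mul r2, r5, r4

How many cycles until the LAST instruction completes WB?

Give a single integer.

I0 sub r2 <- r3,r2: IF@1 ID@2 stall=0 (-) EX@3 MEM@4 WB@5
I1 add r4 <- r4,r5: IF@2 ID@3 stall=0 (-) EX@4 MEM@5 WB@6
I2 add r2 <- r1,r1: IF@3 ID@4 stall=0 (-) EX@5 MEM@6 WB@7
I3 mul r2 <- r5,r4: IF@4 ID@5 stall=1 (RAW on I1.r4 (WB@6)) EX@7 MEM@8 WB@9

Answer: 9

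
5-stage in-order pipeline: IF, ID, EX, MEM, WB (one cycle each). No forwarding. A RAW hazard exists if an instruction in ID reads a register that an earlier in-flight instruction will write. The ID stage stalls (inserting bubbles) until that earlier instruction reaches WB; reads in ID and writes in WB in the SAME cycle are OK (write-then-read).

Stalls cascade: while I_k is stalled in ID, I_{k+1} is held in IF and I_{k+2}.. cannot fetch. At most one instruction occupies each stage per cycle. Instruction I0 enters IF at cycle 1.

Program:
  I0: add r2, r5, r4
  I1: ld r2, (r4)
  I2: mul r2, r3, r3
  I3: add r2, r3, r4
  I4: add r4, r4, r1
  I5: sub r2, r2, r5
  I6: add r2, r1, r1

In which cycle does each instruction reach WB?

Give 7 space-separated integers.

Answer: 5 6 7 8 9 11 12

Derivation:
I0 add r2 <- r5,r4: IF@1 ID@2 stall=0 (-) EX@3 MEM@4 WB@5
I1 ld r2 <- r4: IF@2 ID@3 stall=0 (-) EX@4 MEM@5 WB@6
I2 mul r2 <- r3,r3: IF@3 ID@4 stall=0 (-) EX@5 MEM@6 WB@7
I3 add r2 <- r3,r4: IF@4 ID@5 stall=0 (-) EX@6 MEM@7 WB@8
I4 add r4 <- r4,r1: IF@5 ID@6 stall=0 (-) EX@7 MEM@8 WB@9
I5 sub r2 <- r2,r5: IF@6 ID@7 stall=1 (RAW on I3.r2 (WB@8)) EX@9 MEM@10 WB@11
I6 add r2 <- r1,r1: IF@7 ID@9 stall=0 (-) EX@10 MEM@11 WB@12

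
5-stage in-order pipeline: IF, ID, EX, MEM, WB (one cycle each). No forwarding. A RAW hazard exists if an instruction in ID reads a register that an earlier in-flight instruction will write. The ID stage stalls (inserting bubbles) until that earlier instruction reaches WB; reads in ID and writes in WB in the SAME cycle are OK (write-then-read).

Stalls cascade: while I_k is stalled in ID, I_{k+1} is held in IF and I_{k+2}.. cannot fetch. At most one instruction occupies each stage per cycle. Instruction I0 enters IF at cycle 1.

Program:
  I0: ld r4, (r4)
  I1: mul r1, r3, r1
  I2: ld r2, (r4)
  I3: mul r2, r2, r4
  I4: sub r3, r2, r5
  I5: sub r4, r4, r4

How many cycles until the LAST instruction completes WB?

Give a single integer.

I0 ld r4 <- r4: IF@1 ID@2 stall=0 (-) EX@3 MEM@4 WB@5
I1 mul r1 <- r3,r1: IF@2 ID@3 stall=0 (-) EX@4 MEM@5 WB@6
I2 ld r2 <- r4: IF@3 ID@4 stall=1 (RAW on I0.r4 (WB@5)) EX@6 MEM@7 WB@8
I3 mul r2 <- r2,r4: IF@4 ID@6 stall=2 (RAW on I2.r2 (WB@8)) EX@9 MEM@10 WB@11
I4 sub r3 <- r2,r5: IF@6 ID@9 stall=2 (RAW on I3.r2 (WB@11)) EX@12 MEM@13 WB@14
I5 sub r4 <- r4,r4: IF@9 ID@12 stall=0 (-) EX@13 MEM@14 WB@15

Answer: 15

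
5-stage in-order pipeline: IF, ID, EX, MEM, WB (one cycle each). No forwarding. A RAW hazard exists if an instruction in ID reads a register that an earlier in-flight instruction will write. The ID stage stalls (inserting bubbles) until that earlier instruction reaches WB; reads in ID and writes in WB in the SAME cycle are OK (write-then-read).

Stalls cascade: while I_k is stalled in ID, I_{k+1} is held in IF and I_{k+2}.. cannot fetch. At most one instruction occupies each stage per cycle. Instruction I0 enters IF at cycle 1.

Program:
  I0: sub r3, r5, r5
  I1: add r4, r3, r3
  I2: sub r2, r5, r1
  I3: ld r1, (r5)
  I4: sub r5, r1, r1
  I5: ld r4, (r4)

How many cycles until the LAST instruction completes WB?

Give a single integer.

I0 sub r3 <- r5,r5: IF@1 ID@2 stall=0 (-) EX@3 MEM@4 WB@5
I1 add r4 <- r3,r3: IF@2 ID@3 stall=2 (RAW on I0.r3 (WB@5)) EX@6 MEM@7 WB@8
I2 sub r2 <- r5,r1: IF@3 ID@6 stall=0 (-) EX@7 MEM@8 WB@9
I3 ld r1 <- r5: IF@6 ID@7 stall=0 (-) EX@8 MEM@9 WB@10
I4 sub r5 <- r1,r1: IF@7 ID@8 stall=2 (RAW on I3.r1 (WB@10)) EX@11 MEM@12 WB@13
I5 ld r4 <- r4: IF@8 ID@11 stall=0 (-) EX@12 MEM@13 WB@14

Answer: 14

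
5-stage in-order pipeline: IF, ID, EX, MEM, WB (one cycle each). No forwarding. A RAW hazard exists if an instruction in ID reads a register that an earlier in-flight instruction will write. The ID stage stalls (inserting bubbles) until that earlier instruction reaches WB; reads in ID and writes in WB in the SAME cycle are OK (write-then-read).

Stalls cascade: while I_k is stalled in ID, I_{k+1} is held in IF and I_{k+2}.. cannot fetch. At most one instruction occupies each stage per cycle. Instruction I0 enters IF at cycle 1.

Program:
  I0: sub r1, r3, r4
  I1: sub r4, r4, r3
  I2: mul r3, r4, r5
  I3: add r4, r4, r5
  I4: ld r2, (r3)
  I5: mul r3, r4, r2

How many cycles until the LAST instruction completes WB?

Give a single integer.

Answer: 15

Derivation:
I0 sub r1 <- r3,r4: IF@1 ID@2 stall=0 (-) EX@3 MEM@4 WB@5
I1 sub r4 <- r4,r3: IF@2 ID@3 stall=0 (-) EX@4 MEM@5 WB@6
I2 mul r3 <- r4,r5: IF@3 ID@4 stall=2 (RAW on I1.r4 (WB@6)) EX@7 MEM@8 WB@9
I3 add r4 <- r4,r5: IF@4 ID@7 stall=0 (-) EX@8 MEM@9 WB@10
I4 ld r2 <- r3: IF@7 ID@8 stall=1 (RAW on I2.r3 (WB@9)) EX@10 MEM@11 WB@12
I5 mul r3 <- r4,r2: IF@8 ID@10 stall=2 (RAW on I4.r2 (WB@12)) EX@13 MEM@14 WB@15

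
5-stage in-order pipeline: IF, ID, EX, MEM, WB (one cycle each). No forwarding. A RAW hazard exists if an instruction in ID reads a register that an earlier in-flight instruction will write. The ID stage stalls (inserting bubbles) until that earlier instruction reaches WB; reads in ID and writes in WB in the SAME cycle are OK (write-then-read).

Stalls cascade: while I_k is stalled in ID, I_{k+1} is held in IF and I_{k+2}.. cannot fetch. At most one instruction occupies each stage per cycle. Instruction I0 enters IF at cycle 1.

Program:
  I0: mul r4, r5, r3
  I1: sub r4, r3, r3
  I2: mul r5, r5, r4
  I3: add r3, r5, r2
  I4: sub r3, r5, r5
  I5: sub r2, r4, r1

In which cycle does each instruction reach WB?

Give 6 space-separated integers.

I0 mul r4 <- r5,r3: IF@1 ID@2 stall=0 (-) EX@3 MEM@4 WB@5
I1 sub r4 <- r3,r3: IF@2 ID@3 stall=0 (-) EX@4 MEM@5 WB@6
I2 mul r5 <- r5,r4: IF@3 ID@4 stall=2 (RAW on I1.r4 (WB@6)) EX@7 MEM@8 WB@9
I3 add r3 <- r5,r2: IF@4 ID@7 stall=2 (RAW on I2.r5 (WB@9)) EX@10 MEM@11 WB@12
I4 sub r3 <- r5,r5: IF@7 ID@10 stall=0 (-) EX@11 MEM@12 WB@13
I5 sub r2 <- r4,r1: IF@10 ID@11 stall=0 (-) EX@12 MEM@13 WB@14

Answer: 5 6 9 12 13 14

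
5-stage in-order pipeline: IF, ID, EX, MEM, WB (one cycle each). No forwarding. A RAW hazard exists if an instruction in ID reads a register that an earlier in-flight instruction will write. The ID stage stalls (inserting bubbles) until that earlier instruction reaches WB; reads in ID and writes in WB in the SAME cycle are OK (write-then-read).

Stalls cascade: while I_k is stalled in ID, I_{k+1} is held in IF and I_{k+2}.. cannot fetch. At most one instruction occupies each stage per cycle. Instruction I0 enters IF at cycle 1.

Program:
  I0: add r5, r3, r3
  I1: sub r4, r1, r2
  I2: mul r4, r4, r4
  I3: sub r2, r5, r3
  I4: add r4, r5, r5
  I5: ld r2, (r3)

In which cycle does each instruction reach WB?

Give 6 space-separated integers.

I0 add r5 <- r3,r3: IF@1 ID@2 stall=0 (-) EX@3 MEM@4 WB@5
I1 sub r4 <- r1,r2: IF@2 ID@3 stall=0 (-) EX@4 MEM@5 WB@6
I2 mul r4 <- r4,r4: IF@3 ID@4 stall=2 (RAW on I1.r4 (WB@6)) EX@7 MEM@8 WB@9
I3 sub r2 <- r5,r3: IF@4 ID@7 stall=0 (-) EX@8 MEM@9 WB@10
I4 add r4 <- r5,r5: IF@7 ID@8 stall=0 (-) EX@9 MEM@10 WB@11
I5 ld r2 <- r3: IF@8 ID@9 stall=0 (-) EX@10 MEM@11 WB@12

Answer: 5 6 9 10 11 12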